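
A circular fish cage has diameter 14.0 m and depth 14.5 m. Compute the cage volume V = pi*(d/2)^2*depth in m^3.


r = d/2 = 14.0/2 = 7 m
Base area = pi*r^2 = pi*7^2 = 153.93804 m^2
Volume = 153.93804 * 14.5 = 2232.1 m^3

2232.1 m^3


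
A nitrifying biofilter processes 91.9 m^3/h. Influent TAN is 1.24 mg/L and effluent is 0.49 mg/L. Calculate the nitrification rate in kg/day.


Concentration drop: TAN_in - TAN_out = 1.24 - 0.49 = 0.75 mg/L
Hourly TAN removed = Q * dTAN = 91.9 m^3/h * 0.75 mg/L = 68.925 g/h  (m^3/h * mg/L = g/h)
Daily TAN removed = 68.925 * 24 = 1654.2 g/day
Convert to kg/day: 1654.2 / 1000 = 1.6542 kg/day

1.6542 kg/day


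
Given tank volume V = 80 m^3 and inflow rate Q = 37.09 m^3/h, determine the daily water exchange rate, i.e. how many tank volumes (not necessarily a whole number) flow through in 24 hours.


Daily flow volume = 37.09 m^3/h * 24 h = 890.16 m^3/day
Exchanges = daily flow / tank volume = 890.16 / 80 = 11.127 exchanges/day

11.127 exchanges/day


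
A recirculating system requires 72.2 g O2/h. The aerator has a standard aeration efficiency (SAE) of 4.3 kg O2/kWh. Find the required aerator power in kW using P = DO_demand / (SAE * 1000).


SAE in g O2/kWh = 4.3 * 1000 = 4300 g/kWh
P = DO_demand / SAE_g = 72.2 / 4300 = 0.0167907 kW

0.0167907 kW


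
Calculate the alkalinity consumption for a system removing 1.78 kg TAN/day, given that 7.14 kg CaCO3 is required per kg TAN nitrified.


Alkalinity factor: 7.14 kg CaCO3 consumed per kg TAN nitrified
alk = 1.78 kg TAN * 7.14 = 12.7092 kg CaCO3/day

12.7092 kg CaCO3/day


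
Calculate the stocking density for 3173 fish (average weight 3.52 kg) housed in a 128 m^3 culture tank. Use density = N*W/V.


Total biomass = 3173 fish * 3.52 kg = 11168.96 kg
Density = total biomass / volume = 11168.96 / 128 = 87.2575 kg/m^3

87.2575 kg/m^3


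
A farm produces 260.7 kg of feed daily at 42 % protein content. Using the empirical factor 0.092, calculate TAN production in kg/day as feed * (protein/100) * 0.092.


Protein in feed = 260.7 * 42/100 = 109.494 kg/day
TAN = protein * 0.092 = 109.494 * 0.092 = 10.073448 kg/day

10.073448 kg/day


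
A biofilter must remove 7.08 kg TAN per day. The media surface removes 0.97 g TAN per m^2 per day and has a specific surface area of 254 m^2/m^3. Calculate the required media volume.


A = 7.08*1000 / 0.97 = 7298.9691 m^2
V = 7298.9691 / 254 = 28.7361

28.7361 m^3


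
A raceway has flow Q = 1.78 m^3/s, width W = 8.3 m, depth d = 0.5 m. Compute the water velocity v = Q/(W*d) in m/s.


Cross-sectional area = W * d = 8.3 * 0.5 = 4.15 m^2
Velocity = Q / A = 1.78 / 4.15 = 0.428916 m/s

0.428916 m/s


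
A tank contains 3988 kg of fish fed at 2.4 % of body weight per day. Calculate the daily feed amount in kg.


Feeding rate fraction = 2.4% / 100 = 0.024
Daily feed = 3988 kg * 0.024 = 95.712 kg/day

95.712 kg/day


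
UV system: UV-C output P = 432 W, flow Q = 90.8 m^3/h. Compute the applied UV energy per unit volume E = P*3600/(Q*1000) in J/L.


Energy delivered per hour = 432 W * 3600 s = 1555200 J/h
Volume treated per hour = 90.8 m^3/h * 1000 = 90800 L/h
dose = 1555200 / 90800 = 17.1278 J/L

17.1278 J/L


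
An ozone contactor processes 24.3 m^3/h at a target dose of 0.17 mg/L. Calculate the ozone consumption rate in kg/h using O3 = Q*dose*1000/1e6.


O3 demand (mg/h) = Q * dose * 1000 = 24.3 * 0.17 * 1000 = 4131 mg/h
Convert mg to kg: 4131 / 1e6 = 0.004131 kg/h

0.004131 kg/h


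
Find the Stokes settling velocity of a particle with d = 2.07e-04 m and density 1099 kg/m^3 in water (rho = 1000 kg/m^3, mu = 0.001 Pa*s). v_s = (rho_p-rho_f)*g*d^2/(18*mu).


Density difference: rho_p - rho_f = 1099 - 1000 = 99 kg/m^3
d^2 = (2.07e-04)^2 = 4.2849e-08 m^2
Numerator = (rho_p - rho_f) * g * d^2 = 99 * 9.81 * 4.2849e-08 = 4.161452e-05
Denominator = 18 * mu = 18 * 0.001 = 0.018
v_s = 4.161452e-05 / 0.018 = 0.00231192 m/s
Check: Re = rho_f * v_s * d / mu = 1000 * 0.00231192 * 2.07e-04 / 0.001 = 0.479 < 1, so Stokes' law applies.

0.00231192 m/s


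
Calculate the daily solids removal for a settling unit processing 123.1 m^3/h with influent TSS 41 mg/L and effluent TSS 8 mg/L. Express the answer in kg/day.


Concentration drop: TSS_in - TSS_out = 41 - 8 = 33 mg/L
Hourly solids removed = Q * dTSS = 123.1 m^3/h * 33 mg/L = 4062.3 g/h  (m^3/h * mg/L = g/h)
Daily solids removed = 4062.3 * 24 = 97495.2 g/day
Convert g to kg: 97495.2 / 1000 = 97.4952 kg/day

97.4952 kg/day


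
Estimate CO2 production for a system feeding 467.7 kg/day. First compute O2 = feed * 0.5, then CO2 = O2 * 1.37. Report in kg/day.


O2 = 467.7 * 0.5 = 233.85
CO2 = 233.85 * 1.37 = 320.3745

320.3745 kg/day


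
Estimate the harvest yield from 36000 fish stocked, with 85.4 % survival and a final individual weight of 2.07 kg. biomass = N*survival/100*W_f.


Survivors = 36000 * 85.4/100 = 30744 fish
Harvest biomass = survivors * W_f = 30744 * 2.07 = 63640.08 kg

63640.08 kg


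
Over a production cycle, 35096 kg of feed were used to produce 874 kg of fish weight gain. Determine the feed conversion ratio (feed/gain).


FCR = feed consumed / weight gained
FCR = 35096 kg / 874 kg = 40.1556

40.1556


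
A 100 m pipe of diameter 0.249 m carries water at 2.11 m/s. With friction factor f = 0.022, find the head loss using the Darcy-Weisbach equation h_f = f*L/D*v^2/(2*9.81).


v^2 = 2.11^2 = 4.4521 m^2/s^2
L/D = 100/0.249 = 401.60643
h_f = f*(L/D)*v^2/(2g) = 0.022 * 401.60643 * 4.4521 / 19.62 = 2.00488 m

2.00488 m


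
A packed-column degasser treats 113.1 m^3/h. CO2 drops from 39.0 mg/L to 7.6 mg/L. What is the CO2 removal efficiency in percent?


CO2_out / CO2_in = 7.6 / 39.0 = 0.19487179
Fraction remaining = 0.19487179
efficiency = (1 - 0.19487179) * 100 = 80.5128 %

80.5128 %


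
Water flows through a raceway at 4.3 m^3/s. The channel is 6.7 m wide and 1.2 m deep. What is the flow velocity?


Cross-sectional area = W * d = 6.7 * 1.2 = 8.04 m^2
Velocity = Q / A = 4.3 / 8.04 = 0.534826 m/s

0.534826 m/s


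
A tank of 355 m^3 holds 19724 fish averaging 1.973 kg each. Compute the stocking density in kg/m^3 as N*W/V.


Total biomass = 19724 fish * 1.973 kg = 38915.452 kg
Density = total biomass / volume = 38915.452 / 355 = 109.621 kg/m^3

109.621 kg/m^3


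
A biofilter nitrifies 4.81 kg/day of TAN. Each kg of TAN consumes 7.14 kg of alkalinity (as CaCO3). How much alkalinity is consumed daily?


Alkalinity factor: 7.14 kg CaCO3 consumed per kg TAN nitrified
alk = 4.81 kg TAN * 7.14 = 34.3434 kg CaCO3/day

34.3434 kg CaCO3/day


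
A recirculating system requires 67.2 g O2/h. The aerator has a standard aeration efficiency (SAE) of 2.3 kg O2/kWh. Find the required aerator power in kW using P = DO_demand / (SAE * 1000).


SAE in g O2/kWh = 2.3 * 1000 = 2300 g/kWh
P = DO_demand / SAE_g = 67.2 / 2300 = 0.0292174 kW

0.0292174 kW


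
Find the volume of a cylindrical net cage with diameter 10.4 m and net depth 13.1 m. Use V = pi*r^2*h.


r = d/2 = 10.4/2 = 5.2 m
Base area = pi*r^2 = pi*5.2^2 = 84.948665 m^2
Volume = 84.948665 * 13.1 = 1112.83 m^3

1112.83 m^3


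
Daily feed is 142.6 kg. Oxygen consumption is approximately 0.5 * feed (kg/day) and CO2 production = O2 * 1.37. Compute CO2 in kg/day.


O2 = 142.6 * 0.5 = 71.3
CO2 = 71.3 * 1.37 = 97.681

97.681 kg/day


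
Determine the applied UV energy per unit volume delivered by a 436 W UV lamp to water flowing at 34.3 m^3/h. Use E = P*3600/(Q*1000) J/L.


Energy delivered per hour = 436 W * 3600 s = 1569600 J/h
Volume treated per hour = 34.3 m^3/h * 1000 = 34300 L/h
dose = 1569600 / 34300 = 45.7609 J/L

45.7609 J/L


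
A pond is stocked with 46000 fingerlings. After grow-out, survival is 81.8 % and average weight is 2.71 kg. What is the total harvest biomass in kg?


Survivors = 46000 * 81.8/100 = 37628 fish
Harvest biomass = survivors * W_f = 37628 * 2.71 = 101971.88 kg

101971.88 kg


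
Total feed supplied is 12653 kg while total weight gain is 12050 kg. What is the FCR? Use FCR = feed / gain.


FCR = feed consumed / weight gained
FCR = 12653 kg / 12050 kg = 1.05004

1.05004


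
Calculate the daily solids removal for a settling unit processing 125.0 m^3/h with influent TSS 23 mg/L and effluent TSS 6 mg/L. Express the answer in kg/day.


Concentration drop: TSS_in - TSS_out = 23 - 6 = 17 mg/L
Hourly solids removed = Q * dTSS = 125.0 m^3/h * 17 mg/L = 2125 g/h  (m^3/h * mg/L = g/h)
Daily solids removed = 2125 * 24 = 51000 g/day
Convert g to kg: 51000 / 1000 = 51 kg/day

51 kg/day


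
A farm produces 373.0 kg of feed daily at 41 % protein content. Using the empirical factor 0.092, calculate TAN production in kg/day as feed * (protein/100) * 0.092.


Protein in feed = 373.0 * 41/100 = 152.93 kg/day
TAN = protein * 0.092 = 152.93 * 0.092 = 14.06956 kg/day

14.06956 kg/day


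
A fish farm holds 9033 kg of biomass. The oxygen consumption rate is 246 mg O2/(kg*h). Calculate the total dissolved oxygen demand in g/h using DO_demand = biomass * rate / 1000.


Total O2 consumption (mg/h) = 9033 kg * 246 mg/(kg*h) = 2222118 mg/h
Convert to g/h: 2222118 / 1000 = 2222.118 g/h

2222.118 g/h


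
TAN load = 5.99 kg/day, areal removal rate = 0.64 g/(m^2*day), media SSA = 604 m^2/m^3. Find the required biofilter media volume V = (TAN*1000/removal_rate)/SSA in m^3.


A = 5.99*1000 / 0.64 = 9359.375 m^2
V = 9359.375 / 604 = 15.4957

15.4957 m^3


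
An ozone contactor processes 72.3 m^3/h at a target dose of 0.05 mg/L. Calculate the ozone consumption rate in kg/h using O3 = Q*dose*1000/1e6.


O3 demand (mg/h) = Q * dose * 1000 = 72.3 * 0.05 * 1000 = 3615 mg/h
Convert mg to kg: 3615 / 1e6 = 0.003615 kg/h

0.003615 kg/h


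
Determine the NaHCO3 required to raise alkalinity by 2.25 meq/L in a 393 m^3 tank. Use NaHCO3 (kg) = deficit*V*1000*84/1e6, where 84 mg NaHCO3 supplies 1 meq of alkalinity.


Tank volume in L = 393 m^3 * 1000 = 393000 L
Total meq required = 2.25 meq/L * 393000 L = 884250 meq
NaHCO3 mass = 884250 meq * 84 mg/meq / 1e6 = 74.277 kg

74.277 kg


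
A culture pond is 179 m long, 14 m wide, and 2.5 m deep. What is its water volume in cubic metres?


Base area = L * W = 179 * 14 = 2506 m^2
Volume = area * depth = 2506 * 2.5 = 6265 m^3

6265 m^3


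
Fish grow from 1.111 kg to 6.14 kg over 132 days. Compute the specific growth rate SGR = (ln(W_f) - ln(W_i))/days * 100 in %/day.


ln(W_f) = ln(6.14) = 1.8148247
ln(W_i) = ln(1.111) = 0.10526051
ln(W_f) - ln(W_i) = 1.8148247 - 0.10526051 = 1.7095642
SGR = 1.7095642 / 132 * 100 = 1.29512 %/day

1.29512 %/day


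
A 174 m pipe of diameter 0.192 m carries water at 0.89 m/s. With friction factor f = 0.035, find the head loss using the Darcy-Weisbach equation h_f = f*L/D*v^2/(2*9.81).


v^2 = 0.89^2 = 0.7921 m^2/s^2
L/D = 174/0.192 = 906.25
h_f = f*(L/D)*v^2/(2g) = 0.035 * 906.25 * 0.7921 / 19.62 = 1.28055 m

1.28055 m


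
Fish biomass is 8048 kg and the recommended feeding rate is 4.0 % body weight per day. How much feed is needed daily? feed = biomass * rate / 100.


Feeding rate fraction = 4.0% / 100 = 0.04
Daily feed = 8048 kg * 0.04 = 321.92 kg/day

321.92 kg/day


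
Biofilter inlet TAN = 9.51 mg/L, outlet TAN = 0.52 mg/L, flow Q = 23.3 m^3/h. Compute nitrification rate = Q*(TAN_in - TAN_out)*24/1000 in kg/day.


Concentration drop: TAN_in - TAN_out = 9.51 - 0.52 = 8.99 mg/L
Hourly TAN removed = Q * dTAN = 23.3 m^3/h * 8.99 mg/L = 209.467 g/h  (m^3/h * mg/L = g/h)
Daily TAN removed = 209.467 * 24 = 5027.208 g/day
Convert to kg/day: 5027.208 / 1000 = 5.027208 kg/day

5.027208 kg/day


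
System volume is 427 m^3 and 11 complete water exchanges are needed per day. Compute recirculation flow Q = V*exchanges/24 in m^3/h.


Daily recirculation volume = 427 m^3 * 11 = 4697 m^3/day
Flow rate Q = daily volume / 24 h = 4697 / 24 = 195.708 m^3/h

195.708 m^3/h


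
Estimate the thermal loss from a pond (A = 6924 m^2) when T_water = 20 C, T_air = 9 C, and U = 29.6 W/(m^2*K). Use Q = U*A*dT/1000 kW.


Temperature difference dT = 20 - 9 = 11 K
Heat loss (W) = U * A * dT = 29.6 * 6924 * 11 = 2254454.4 W
Convert to kW: 2254454.4 / 1000 = 2254.4544 kW

2254.4544 kW


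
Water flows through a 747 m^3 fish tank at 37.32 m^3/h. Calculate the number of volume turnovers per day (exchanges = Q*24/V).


Daily flow volume = 37.32 m^3/h * 24 h = 895.68 m^3/day
Exchanges = daily flow / tank volume = 895.68 / 747 = 1.19904 exchanges/day

1.19904 exchanges/day


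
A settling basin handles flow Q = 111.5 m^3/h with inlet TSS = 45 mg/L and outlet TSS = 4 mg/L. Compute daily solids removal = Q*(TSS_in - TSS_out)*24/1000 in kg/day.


Concentration drop: TSS_in - TSS_out = 45 - 4 = 41 mg/L
Hourly solids removed = Q * dTSS = 111.5 m^3/h * 41 mg/L = 4571.5 g/h  (m^3/h * mg/L = g/h)
Daily solids removed = 4571.5 * 24 = 109716 g/day
Convert g to kg: 109716 / 1000 = 109.716 kg/day

109.716 kg/day


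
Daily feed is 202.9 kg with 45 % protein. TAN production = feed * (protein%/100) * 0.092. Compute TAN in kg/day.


Protein in feed = 202.9 * 45/100 = 91.305 kg/day
TAN = protein * 0.092 = 91.305 * 0.092 = 8.40006 kg/day

8.40006 kg/day


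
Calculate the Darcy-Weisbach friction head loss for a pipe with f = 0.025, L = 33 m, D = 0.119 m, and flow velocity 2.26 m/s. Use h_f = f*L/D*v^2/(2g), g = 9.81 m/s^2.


v^2 = 2.26^2 = 5.1076 m^2/s^2
L/D = 33/0.119 = 277.31092
h_f = f*(L/D)*v^2/(2g) = 0.025 * 277.31092 * 5.1076 / 19.62 = 1.80478 m

1.80478 m


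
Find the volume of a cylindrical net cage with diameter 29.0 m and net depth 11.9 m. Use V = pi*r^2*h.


r = d/2 = 29.0/2 = 14.5 m
Base area = pi*r^2 = pi*14.5^2 = 660.51986 m^2
Volume = 660.51986 * 11.9 = 7860.19 m^3

7860.19 m^3


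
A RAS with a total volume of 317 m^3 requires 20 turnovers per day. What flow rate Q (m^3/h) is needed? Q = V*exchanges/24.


Daily recirculation volume = 317 m^3 * 20 = 6340 m^3/day
Flow rate Q = daily volume / 24 h = 6340 / 24 = 264.167 m^3/h

264.167 m^3/h


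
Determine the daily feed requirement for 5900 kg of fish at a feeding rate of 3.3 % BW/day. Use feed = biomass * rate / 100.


Feeding rate fraction = 3.3% / 100 = 0.033
Daily feed = 5900 kg * 0.033 = 194.7 kg/day

194.7 kg/day


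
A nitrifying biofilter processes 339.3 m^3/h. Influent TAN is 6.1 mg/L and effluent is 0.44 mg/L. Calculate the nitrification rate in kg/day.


Concentration drop: TAN_in - TAN_out = 6.1 - 0.44 = 5.66 mg/L
Hourly TAN removed = Q * dTAN = 339.3 m^3/h * 5.66 mg/L = 1920.438 g/h  (m^3/h * mg/L = g/h)
Daily TAN removed = 1920.438 * 24 = 46090.512 g/day
Convert to kg/day: 46090.512 / 1000 = 46.090512 kg/day

46.090512 kg/day


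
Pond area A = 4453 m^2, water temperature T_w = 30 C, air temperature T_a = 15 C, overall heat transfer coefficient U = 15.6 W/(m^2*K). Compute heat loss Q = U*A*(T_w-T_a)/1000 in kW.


Temperature difference dT = 30 - 15 = 15 K
Heat loss (W) = U * A * dT = 15.6 * 4453 * 15 = 1042002 W
Convert to kW: 1042002 / 1000 = 1042.002 kW

1042.002 kW


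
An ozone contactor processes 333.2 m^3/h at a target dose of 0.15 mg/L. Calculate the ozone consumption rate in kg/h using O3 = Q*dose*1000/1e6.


O3 demand (mg/h) = Q * dose * 1000 = 333.2 * 0.15 * 1000 = 49980 mg/h
Convert mg to kg: 49980 / 1e6 = 0.04998 kg/h

0.04998 kg/h


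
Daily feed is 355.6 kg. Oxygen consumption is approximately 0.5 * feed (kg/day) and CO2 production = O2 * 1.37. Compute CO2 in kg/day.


O2 = 355.6 * 0.5 = 177.8
CO2 = 177.8 * 1.37 = 243.586

243.586 kg/day


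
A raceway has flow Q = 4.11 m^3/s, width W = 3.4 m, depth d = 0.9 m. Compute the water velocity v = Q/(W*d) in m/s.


Cross-sectional area = W * d = 3.4 * 0.9 = 3.06 m^2
Velocity = Q / A = 4.11 / 3.06 = 1.34314 m/s

1.34314 m/s


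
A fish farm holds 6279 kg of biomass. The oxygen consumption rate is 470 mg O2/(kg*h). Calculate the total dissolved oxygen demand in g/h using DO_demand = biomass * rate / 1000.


Total O2 consumption (mg/h) = 6279 kg * 470 mg/(kg*h) = 2951130 mg/h
Convert to g/h: 2951130 / 1000 = 2951.13 g/h

2951.13 g/h


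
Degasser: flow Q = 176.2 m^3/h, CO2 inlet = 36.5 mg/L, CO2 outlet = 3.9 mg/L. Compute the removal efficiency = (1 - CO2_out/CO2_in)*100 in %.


CO2_out / CO2_in = 3.9 / 36.5 = 0.10684932
Fraction remaining = 0.10684932
efficiency = (1 - 0.10684932) * 100 = 89.3151 %

89.3151 %


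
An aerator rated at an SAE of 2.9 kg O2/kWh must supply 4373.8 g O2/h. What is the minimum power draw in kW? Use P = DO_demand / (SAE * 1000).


SAE in g O2/kWh = 2.9 * 1000 = 2900 g/kWh
P = DO_demand / SAE_g = 4373.8 / 2900 = 1.50821 kW

1.50821 kW


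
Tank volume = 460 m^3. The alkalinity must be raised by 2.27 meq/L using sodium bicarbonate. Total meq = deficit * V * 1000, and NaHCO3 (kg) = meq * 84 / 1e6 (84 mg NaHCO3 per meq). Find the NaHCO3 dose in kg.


Tank volume in L = 460 m^3 * 1000 = 460000 L
Total meq required = 2.27 meq/L * 460000 L = 1044200 meq
NaHCO3 mass = 1044200 meq * 84 mg/meq / 1e6 = 87.7128 kg

87.7128 kg


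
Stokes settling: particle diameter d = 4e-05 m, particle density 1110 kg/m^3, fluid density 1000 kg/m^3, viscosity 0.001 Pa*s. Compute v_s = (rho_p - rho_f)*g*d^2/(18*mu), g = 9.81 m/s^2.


Density difference: rho_p - rho_f = 1110 - 1000 = 110 kg/m^3
d^2 = (4e-05)^2 = 1.6e-09 m^2
Numerator = (rho_p - rho_f) * g * d^2 = 110 * 9.81 * 1.6e-09 = 1.72656e-06
Denominator = 18 * mu = 18 * 0.001 = 0.018
v_s = 1.72656e-06 / 0.018 = 9.592e-05 m/s
Check: Re = rho_f * v_s * d / mu = 1000 * 9.592e-05 * 4e-05 / 0.001 = 0.00384 < 1, so Stokes' law applies.

9.592e-05 m/s


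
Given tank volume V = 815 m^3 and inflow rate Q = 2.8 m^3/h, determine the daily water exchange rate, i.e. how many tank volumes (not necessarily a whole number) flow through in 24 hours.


Daily flow volume = 2.8 m^3/h * 24 h = 67.2 m^3/day
Exchanges = daily flow / tank volume = 67.2 / 815 = 0.082454 exchanges/day

0.082454 exchanges/day


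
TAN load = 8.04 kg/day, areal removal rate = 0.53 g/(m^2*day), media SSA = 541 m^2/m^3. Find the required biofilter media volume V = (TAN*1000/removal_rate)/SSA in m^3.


A = 8.04*1000 / 0.53 = 15169.811 m^2
V = 15169.811 / 541 = 28.0403

28.0403 m^3


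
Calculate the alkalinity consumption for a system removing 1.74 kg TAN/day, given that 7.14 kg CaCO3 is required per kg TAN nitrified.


Alkalinity factor: 7.14 kg CaCO3 consumed per kg TAN nitrified
alk = 1.74 kg TAN * 7.14 = 12.4236 kg CaCO3/day

12.4236 kg CaCO3/day


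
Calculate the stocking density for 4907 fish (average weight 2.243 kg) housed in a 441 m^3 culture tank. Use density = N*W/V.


Total biomass = 4907 fish * 2.243 kg = 11006.401 kg
Density = total biomass / volume = 11006.401 / 441 = 24.9578 kg/m^3

24.9578 kg/m^3


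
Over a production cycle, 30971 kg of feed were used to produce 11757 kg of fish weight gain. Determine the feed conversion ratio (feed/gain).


FCR = feed consumed / weight gained
FCR = 30971 kg / 11757 kg = 2.63426

2.63426


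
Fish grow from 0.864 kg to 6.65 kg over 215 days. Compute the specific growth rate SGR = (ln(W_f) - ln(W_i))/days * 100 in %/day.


ln(W_f) = ln(6.65) = 1.8946169
ln(W_i) = ln(0.864) = -0.14618251
ln(W_f) - ln(W_i) = 1.8946169 - -0.14618251 = 2.0407994
SGR = 2.0407994 / 215 * 100 = 0.949209 %/day

0.949209 %/day


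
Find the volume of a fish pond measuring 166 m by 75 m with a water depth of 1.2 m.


Base area = L * W = 166 * 75 = 12450 m^2
Volume = area * depth = 12450 * 1.2 = 14940 m^3

14940 m^3


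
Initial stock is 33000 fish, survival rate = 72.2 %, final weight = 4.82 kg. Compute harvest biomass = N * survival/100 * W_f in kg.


Survivors = 33000 * 72.2/100 = 23826 fish
Harvest biomass = survivors * W_f = 23826 * 4.82 = 114841.32 kg

114841.32 kg


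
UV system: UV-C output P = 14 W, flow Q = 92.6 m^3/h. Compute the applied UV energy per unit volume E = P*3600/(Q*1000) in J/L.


Energy delivered per hour = 14 W * 3600 s = 50400 J/h
Volume treated per hour = 92.6 m^3/h * 1000 = 92600 L/h
dose = 50400 / 92600 = 0.544276 J/L

0.544276 J/L


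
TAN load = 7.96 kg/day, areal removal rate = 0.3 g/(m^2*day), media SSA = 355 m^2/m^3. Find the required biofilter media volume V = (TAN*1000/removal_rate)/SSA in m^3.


A = 7.96*1000 / 0.3 = 26533.333 m^2
V = 26533.333 / 355 = 74.7418

74.7418 m^3


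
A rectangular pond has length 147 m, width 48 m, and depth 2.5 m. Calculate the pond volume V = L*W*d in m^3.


Base area = L * W = 147 * 48 = 7056 m^2
Volume = area * depth = 7056 * 2.5 = 17640 m^3

17640 m^3


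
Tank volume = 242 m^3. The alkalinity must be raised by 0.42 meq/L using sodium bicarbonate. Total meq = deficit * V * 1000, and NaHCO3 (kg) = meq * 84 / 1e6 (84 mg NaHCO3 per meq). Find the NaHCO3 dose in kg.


Tank volume in L = 242 m^3 * 1000 = 242000 L
Total meq required = 0.42 meq/L * 242000 L = 101640 meq
NaHCO3 mass = 101640 meq * 84 mg/meq / 1e6 = 8.53776 kg

8.53776 kg


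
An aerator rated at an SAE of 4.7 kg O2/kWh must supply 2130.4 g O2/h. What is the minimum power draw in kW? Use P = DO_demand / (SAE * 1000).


SAE in g O2/kWh = 4.7 * 1000 = 4700 g/kWh
P = DO_demand / SAE_g = 2130.4 / 4700 = 0.453277 kW

0.453277 kW


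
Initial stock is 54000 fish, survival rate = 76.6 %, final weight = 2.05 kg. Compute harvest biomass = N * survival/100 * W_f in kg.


Survivors = 54000 * 76.6/100 = 41364 fish
Harvest biomass = survivors * W_f = 41364 * 2.05 = 84796.2 kg

84796.2 kg


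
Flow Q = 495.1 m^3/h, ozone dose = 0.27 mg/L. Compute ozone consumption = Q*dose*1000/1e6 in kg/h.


O3 demand (mg/h) = Q * dose * 1000 = 495.1 * 0.27 * 1000 = 133677 mg/h
Convert mg to kg: 133677 / 1e6 = 0.133677 kg/h

0.133677 kg/h


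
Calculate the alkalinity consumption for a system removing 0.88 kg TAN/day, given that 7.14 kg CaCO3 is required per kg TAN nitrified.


Alkalinity factor: 7.14 kg CaCO3 consumed per kg TAN nitrified
alk = 0.88 kg TAN * 7.14 = 6.2832 kg CaCO3/day

6.2832 kg CaCO3/day


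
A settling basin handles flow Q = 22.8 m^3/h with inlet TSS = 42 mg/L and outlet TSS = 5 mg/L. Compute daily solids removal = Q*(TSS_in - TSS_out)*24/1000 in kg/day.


Concentration drop: TSS_in - TSS_out = 42 - 5 = 37 mg/L
Hourly solids removed = Q * dTSS = 22.8 m^3/h * 37 mg/L = 843.6 g/h  (m^3/h * mg/L = g/h)
Daily solids removed = 843.6 * 24 = 20246.4 g/day
Convert g to kg: 20246.4 / 1000 = 20.2464 kg/day

20.2464 kg/day


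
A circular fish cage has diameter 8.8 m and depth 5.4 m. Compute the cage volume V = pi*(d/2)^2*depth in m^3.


r = d/2 = 8.8/2 = 4.4 m
Base area = pi*r^2 = pi*4.4^2 = 60.821234 m^2
Volume = 60.821234 * 5.4 = 328.435 m^3

328.435 m^3


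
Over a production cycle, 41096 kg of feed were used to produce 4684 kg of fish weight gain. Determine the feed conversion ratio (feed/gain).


FCR = feed consumed / weight gained
FCR = 41096 kg / 4684 kg = 8.7737

8.7737


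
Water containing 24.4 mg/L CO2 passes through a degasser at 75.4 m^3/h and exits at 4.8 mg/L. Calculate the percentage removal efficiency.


CO2_out / CO2_in = 4.8 / 24.4 = 0.19672131
Fraction remaining = 0.19672131
efficiency = (1 - 0.19672131) * 100 = 80.3279 %

80.3279 %


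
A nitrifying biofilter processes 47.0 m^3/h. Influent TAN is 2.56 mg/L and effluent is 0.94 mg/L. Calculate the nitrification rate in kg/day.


Concentration drop: TAN_in - TAN_out = 2.56 - 0.94 = 1.62 mg/L
Hourly TAN removed = Q * dTAN = 47.0 m^3/h * 1.62 mg/L = 76.14 g/h  (m^3/h * mg/L = g/h)
Daily TAN removed = 76.14 * 24 = 1827.36 g/day
Convert to kg/day: 1827.36 / 1000 = 1.82736 kg/day

1.82736 kg/day


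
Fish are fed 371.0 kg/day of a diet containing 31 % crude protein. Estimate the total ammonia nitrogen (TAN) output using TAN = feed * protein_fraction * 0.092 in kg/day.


Protein in feed = 371.0 * 31/100 = 115.01 kg/day
TAN = protein * 0.092 = 115.01 * 0.092 = 10.58092 kg/day

10.58092 kg/day


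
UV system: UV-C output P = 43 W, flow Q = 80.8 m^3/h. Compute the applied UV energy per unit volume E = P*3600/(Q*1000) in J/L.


Energy delivered per hour = 43 W * 3600 s = 154800 J/h
Volume treated per hour = 80.8 m^3/h * 1000 = 80800 L/h
dose = 154800 / 80800 = 1.91584 J/L

1.91584 J/L


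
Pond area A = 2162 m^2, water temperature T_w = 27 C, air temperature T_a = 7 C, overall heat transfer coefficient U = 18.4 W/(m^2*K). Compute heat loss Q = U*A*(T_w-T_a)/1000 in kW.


Temperature difference dT = 27 - 7 = 20 K
Heat loss (W) = U * A * dT = 18.4 * 2162 * 20 = 795616 W
Convert to kW: 795616 / 1000 = 795.616 kW

795.616 kW


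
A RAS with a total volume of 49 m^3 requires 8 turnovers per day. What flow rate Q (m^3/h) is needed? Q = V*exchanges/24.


Daily recirculation volume = 49 m^3 * 8 = 392 m^3/day
Flow rate Q = daily volume / 24 h = 392 / 24 = 16.3333 m^3/h

16.3333 m^3/h


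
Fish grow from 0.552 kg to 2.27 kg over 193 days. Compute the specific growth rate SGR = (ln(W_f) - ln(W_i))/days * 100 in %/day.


ln(W_f) = ln(2.27) = 0.81977983
ln(W_i) = ln(0.552) = -0.59420723
ln(W_f) - ln(W_i) = 0.81977983 - -0.59420723 = 1.4139871
SGR = 1.4139871 / 193 * 100 = 0.732636 %/day

0.732636 %/day


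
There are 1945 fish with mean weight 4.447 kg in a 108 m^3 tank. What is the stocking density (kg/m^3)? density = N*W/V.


Total biomass = 1945 fish * 4.447 kg = 8649.415 kg
Density = total biomass / volume = 8649.415 / 108 = 80.0872 kg/m^3

80.0872 kg/m^3


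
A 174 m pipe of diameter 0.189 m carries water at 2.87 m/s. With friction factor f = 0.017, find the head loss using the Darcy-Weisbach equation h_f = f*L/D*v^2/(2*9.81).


v^2 = 2.87^2 = 8.2369 m^2/s^2
L/D = 174/0.189 = 920.63492
h_f = f*(L/D)*v^2/(2g) = 0.017 * 920.63492 * 8.2369 / 19.62 = 6.57054 m

6.57054 m


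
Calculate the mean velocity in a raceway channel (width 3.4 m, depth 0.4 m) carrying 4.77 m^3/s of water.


Cross-sectional area = W * d = 3.4 * 0.4 = 1.36 m^2
Velocity = Q / A = 4.77 / 1.36 = 3.50735 m/s

3.50735 m/s


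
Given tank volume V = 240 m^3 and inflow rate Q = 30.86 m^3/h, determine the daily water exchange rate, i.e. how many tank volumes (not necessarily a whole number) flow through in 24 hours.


Daily flow volume = 30.86 m^3/h * 24 h = 740.64 m^3/day
Exchanges = daily flow / tank volume = 740.64 / 240 = 3.086 exchanges/day

3.086 exchanges/day


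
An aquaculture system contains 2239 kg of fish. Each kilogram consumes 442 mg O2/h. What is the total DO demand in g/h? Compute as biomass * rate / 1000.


Total O2 consumption (mg/h) = 2239 kg * 442 mg/(kg*h) = 989638 mg/h
Convert to g/h: 989638 / 1000 = 989.638 g/h

989.638 g/h


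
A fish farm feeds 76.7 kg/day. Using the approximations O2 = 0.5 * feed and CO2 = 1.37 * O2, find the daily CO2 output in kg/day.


O2 = 76.7 * 0.5 = 38.35
CO2 = 38.35 * 1.37 = 52.5395

52.5395 kg/day


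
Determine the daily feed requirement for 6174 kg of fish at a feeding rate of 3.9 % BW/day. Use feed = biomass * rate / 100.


Feeding rate fraction = 3.9% / 100 = 0.039
Daily feed = 6174 kg * 0.039 = 240.786 kg/day

240.786 kg/day


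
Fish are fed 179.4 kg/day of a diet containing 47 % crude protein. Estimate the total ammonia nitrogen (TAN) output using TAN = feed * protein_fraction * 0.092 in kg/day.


Protein in feed = 179.4 * 47/100 = 84.318 kg/day
TAN = protein * 0.092 = 84.318 * 0.092 = 7.757256 kg/day

7.757256 kg/day


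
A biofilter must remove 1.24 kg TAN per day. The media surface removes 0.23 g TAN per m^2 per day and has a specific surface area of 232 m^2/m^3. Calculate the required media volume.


A = 1.24*1000 / 0.23 = 5391.3043 m^2
V = 5391.3043 / 232 = 23.2384

23.2384 m^3


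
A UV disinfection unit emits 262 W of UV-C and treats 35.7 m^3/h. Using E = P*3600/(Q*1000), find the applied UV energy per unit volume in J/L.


Energy delivered per hour = 262 W * 3600 s = 943200 J/h
Volume treated per hour = 35.7 m^3/h * 1000 = 35700 L/h
dose = 943200 / 35700 = 26.4202 J/L

26.4202 J/L


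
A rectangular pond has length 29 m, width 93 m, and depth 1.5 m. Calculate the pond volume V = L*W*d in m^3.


Base area = L * W = 29 * 93 = 2697 m^2
Volume = area * depth = 2697 * 1.5 = 4045.5 m^3

4045.5 m^3


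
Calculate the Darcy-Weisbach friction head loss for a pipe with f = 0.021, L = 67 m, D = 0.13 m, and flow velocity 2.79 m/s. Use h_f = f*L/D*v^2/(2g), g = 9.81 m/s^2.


v^2 = 2.79^2 = 7.7841 m^2/s^2
L/D = 67/0.13 = 515.38462
h_f = f*(L/D)*v^2/(2g) = 0.021 * 515.38462 * 7.7841 / 19.62 = 4.29398 m

4.29398 m


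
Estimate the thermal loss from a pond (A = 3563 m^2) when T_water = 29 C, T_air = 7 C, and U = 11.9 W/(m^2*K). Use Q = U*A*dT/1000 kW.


Temperature difference dT = 29 - 7 = 22 K
Heat loss (W) = U * A * dT = 11.9 * 3563 * 22 = 932793.4 W
Convert to kW: 932793.4 / 1000 = 932.7934 kW

932.7934 kW


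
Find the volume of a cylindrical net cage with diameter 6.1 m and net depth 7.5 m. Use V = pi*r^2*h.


r = d/2 = 6.1/2 = 3.05 m
Base area = pi*r^2 = pi*3.05^2 = 29.224666 m^2
Volume = 29.224666 * 7.5 = 219.185 m^3

219.185 m^3


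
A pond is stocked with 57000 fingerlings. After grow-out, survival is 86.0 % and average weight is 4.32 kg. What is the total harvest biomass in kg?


Survivors = 57000 * 86.0/100 = 49020 fish
Harvest biomass = survivors * W_f = 49020 * 4.32 = 211766.4 kg

211766.4 kg


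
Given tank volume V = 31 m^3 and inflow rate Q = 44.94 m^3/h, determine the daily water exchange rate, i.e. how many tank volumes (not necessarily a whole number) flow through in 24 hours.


Daily flow volume = 44.94 m^3/h * 24 h = 1078.56 m^3/day
Exchanges = daily flow / tank volume = 1078.56 / 31 = 34.7923 exchanges/day

34.7923 exchanges/day


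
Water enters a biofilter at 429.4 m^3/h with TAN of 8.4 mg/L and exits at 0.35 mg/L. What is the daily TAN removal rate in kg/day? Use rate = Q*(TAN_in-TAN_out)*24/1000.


Concentration drop: TAN_in - TAN_out = 8.4 - 0.35 = 8.05 mg/L
Hourly TAN removed = Q * dTAN = 429.4 m^3/h * 8.05 mg/L = 3456.67 g/h  (m^3/h * mg/L = g/h)
Daily TAN removed = 3456.67 * 24 = 82960.08 g/day
Convert to kg/day: 82960.08 / 1000 = 82.96008 kg/day

82.96008 kg/day


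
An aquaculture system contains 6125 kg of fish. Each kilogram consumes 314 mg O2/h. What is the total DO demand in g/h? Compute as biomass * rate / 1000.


Total O2 consumption (mg/h) = 6125 kg * 314 mg/(kg*h) = 1923250 mg/h
Convert to g/h: 1923250 / 1000 = 1923.25 g/h

1923.25 g/h


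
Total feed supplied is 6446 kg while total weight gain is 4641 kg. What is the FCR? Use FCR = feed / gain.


FCR = feed consumed / weight gained
FCR = 6446 kg / 4641 kg = 1.38892

1.38892


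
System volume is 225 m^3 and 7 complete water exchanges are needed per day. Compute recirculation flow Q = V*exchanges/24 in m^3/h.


Daily recirculation volume = 225 m^3 * 7 = 1575 m^3/day
Flow rate Q = daily volume / 24 h = 1575 / 24 = 65.625 m^3/h

65.625 m^3/h


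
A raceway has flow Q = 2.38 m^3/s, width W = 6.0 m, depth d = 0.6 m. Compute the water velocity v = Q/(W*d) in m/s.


Cross-sectional area = W * d = 6.0 * 0.6 = 3.6 m^2
Velocity = Q / A = 2.38 / 3.6 = 0.661111 m/s

0.661111 m/s


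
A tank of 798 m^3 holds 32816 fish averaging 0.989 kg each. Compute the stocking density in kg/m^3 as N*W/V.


Total biomass = 32816 fish * 0.989 kg = 32455.024 kg
Density = total biomass / volume = 32455.024 / 798 = 40.6705 kg/m^3

40.6705 kg/m^3


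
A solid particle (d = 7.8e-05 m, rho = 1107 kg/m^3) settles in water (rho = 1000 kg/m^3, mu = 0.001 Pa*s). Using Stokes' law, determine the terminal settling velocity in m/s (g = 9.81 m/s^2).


Density difference: rho_p - rho_f = 1107 - 1000 = 107 kg/m^3
d^2 = (7.8e-05)^2 = 6.084e-09 m^2
Numerator = (rho_p - rho_f) * g * d^2 = 107 * 9.81 * 6.084e-09 = 6.3861923e-06
Denominator = 18 * mu = 18 * 0.001 = 0.018
v_s = 6.3861923e-06 / 0.018 = 3.54788e-04 m/s
Check: Re = rho_f * v_s * d / mu = 1000 * 3.54788e-04 * 7.8e-05 / 0.001 = 0.0277 < 1, so Stokes' law applies.

3.54788e-04 m/s


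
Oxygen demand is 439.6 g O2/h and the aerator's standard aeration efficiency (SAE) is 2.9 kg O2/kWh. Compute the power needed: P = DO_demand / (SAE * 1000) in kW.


SAE in g O2/kWh = 2.9 * 1000 = 2900 g/kWh
P = DO_demand / SAE_g = 439.6 / 2900 = 0.151586 kW

0.151586 kW


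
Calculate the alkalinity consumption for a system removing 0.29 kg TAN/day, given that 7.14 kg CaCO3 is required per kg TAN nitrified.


Alkalinity factor: 7.14 kg CaCO3 consumed per kg TAN nitrified
alk = 0.29 kg TAN * 7.14 = 2.0706 kg CaCO3/day

2.0706 kg CaCO3/day


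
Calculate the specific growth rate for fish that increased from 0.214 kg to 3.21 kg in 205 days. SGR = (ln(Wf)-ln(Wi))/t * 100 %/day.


ln(W_f) = ln(3.21) = 1.1662709
ln(W_i) = ln(0.214) = -1.5417793
ln(W_f) - ln(W_i) = 1.1662709 - -1.5417793 = 2.7080502
SGR = 2.7080502 / 205 * 100 = 1.321 %/day

1.321 %/day


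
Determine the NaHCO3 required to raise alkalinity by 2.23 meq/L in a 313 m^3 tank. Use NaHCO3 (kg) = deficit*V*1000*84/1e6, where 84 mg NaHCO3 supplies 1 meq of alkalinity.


Tank volume in L = 313 m^3 * 1000 = 313000 L
Total meq required = 2.23 meq/L * 313000 L = 697990 meq
NaHCO3 mass = 697990 meq * 84 mg/meq / 1e6 = 58.6312 kg

58.6312 kg


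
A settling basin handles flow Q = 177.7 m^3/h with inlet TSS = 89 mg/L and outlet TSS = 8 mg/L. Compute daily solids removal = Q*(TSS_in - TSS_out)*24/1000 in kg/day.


Concentration drop: TSS_in - TSS_out = 89 - 8 = 81 mg/L
Hourly solids removed = Q * dTSS = 177.7 m^3/h * 81 mg/L = 14393.7 g/h  (m^3/h * mg/L = g/h)
Daily solids removed = 14393.7 * 24 = 345448.8 g/day
Convert g to kg: 345448.8 / 1000 = 345.4488 kg/day

345.4488 kg/day


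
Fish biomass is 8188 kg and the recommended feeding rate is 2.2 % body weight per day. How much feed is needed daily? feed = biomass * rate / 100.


Feeding rate fraction = 2.2% / 100 = 0.022
Daily feed = 8188 kg * 0.022 = 180.136 kg/day

180.136 kg/day


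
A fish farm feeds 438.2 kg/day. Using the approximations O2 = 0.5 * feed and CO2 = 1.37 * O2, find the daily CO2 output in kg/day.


O2 = 438.2 * 0.5 = 219.1
CO2 = 219.1 * 1.37 = 300.167

300.167 kg/day


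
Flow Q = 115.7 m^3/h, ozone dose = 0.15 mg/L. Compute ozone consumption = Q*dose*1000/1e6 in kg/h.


O3 demand (mg/h) = Q * dose * 1000 = 115.7 * 0.15 * 1000 = 17355 mg/h
Convert mg to kg: 17355 / 1e6 = 0.017355 kg/h

0.017355 kg/h


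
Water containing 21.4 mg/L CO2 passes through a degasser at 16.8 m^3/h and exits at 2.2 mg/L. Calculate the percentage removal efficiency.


CO2_out / CO2_in = 2.2 / 21.4 = 0.10280374
Fraction remaining = 0.10280374
efficiency = (1 - 0.10280374) * 100 = 89.7196 %

89.7196 %


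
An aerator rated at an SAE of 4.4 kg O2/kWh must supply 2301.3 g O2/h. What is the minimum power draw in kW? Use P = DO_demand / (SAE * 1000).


SAE in g O2/kWh = 4.4 * 1000 = 4400 g/kWh
P = DO_demand / SAE_g = 2301.3 / 4400 = 0.523023 kW

0.523023 kW


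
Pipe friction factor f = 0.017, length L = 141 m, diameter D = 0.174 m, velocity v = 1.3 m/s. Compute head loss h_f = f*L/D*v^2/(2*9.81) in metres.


v^2 = 1.3^2 = 1.69 m^2/s^2
L/D = 141/0.174 = 810.34483
h_f = f*(L/D)*v^2/(2g) = 0.017 * 810.34483 * 1.69 / 19.62 = 1.18661 m

1.18661 m


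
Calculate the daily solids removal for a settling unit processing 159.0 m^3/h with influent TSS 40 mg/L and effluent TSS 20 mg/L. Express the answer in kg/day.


Concentration drop: TSS_in - TSS_out = 40 - 20 = 20 mg/L
Hourly solids removed = Q * dTSS = 159.0 m^3/h * 20 mg/L = 3180 g/h  (m^3/h * mg/L = g/h)
Daily solids removed = 3180 * 24 = 76320 g/day
Convert g to kg: 76320 / 1000 = 76.32 kg/day

76.32 kg/day


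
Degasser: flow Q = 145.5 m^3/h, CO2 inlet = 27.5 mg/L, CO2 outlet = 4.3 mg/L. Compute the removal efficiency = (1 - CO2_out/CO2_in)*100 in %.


CO2_out / CO2_in = 4.3 / 27.5 = 0.15636364
Fraction remaining = 0.15636364
efficiency = (1 - 0.15636364) * 100 = 84.3636 %

84.3636 %


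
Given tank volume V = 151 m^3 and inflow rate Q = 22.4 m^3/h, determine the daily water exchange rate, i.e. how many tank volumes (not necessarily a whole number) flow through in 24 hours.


Daily flow volume = 22.4 m^3/h * 24 h = 537.6 m^3/day
Exchanges = daily flow / tank volume = 537.6 / 151 = 3.56026 exchanges/day

3.56026 exchanges/day


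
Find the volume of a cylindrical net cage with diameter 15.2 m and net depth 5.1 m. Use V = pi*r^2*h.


r = d/2 = 15.2/2 = 7.6 m
Base area = pi*r^2 = pi*7.6^2 = 181.45839 m^2
Volume = 181.45839 * 5.1 = 925.438 m^3

925.438 m^3


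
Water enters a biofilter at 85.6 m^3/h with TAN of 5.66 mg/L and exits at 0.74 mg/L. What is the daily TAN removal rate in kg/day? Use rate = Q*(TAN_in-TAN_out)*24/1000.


Concentration drop: TAN_in - TAN_out = 5.66 - 0.74 = 4.92 mg/L
Hourly TAN removed = Q * dTAN = 85.6 m^3/h * 4.92 mg/L = 421.152 g/h  (m^3/h * mg/L = g/h)
Daily TAN removed = 421.152 * 24 = 10107.648 g/day
Convert to kg/day: 10107.648 / 1000 = 10.107648 kg/day

10.107648 kg/day


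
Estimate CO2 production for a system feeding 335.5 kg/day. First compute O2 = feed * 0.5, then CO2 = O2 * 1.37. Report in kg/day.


O2 = 335.5 * 0.5 = 167.75
CO2 = 167.75 * 1.37 = 229.8175

229.8175 kg/day


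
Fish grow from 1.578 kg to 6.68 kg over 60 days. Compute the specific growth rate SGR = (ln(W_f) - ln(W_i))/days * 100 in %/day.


ln(W_f) = ln(6.68) = 1.899118
ln(W_i) = ln(1.578) = 0.45615822
ln(W_f) - ln(W_i) = 1.899118 - 0.45615822 = 1.4429598
SGR = 1.4429598 / 60 * 100 = 2.40493 %/day

2.40493 %/day


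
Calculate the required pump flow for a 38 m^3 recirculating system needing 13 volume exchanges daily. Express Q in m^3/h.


Daily recirculation volume = 38 m^3 * 13 = 494 m^3/day
Flow rate Q = daily volume / 24 h = 494 / 24 = 20.5833 m^3/h

20.5833 m^3/h


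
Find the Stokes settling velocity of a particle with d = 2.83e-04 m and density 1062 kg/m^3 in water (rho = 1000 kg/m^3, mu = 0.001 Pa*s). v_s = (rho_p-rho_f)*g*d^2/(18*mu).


Density difference: rho_p - rho_f = 1062 - 1000 = 62 kg/m^3
d^2 = (2.83e-04)^2 = 8.0089e-08 m^2
Numerator = (rho_p - rho_f) * g * d^2 = 62 * 9.81 * 8.0089e-08 = 4.8711732e-05
Denominator = 18 * mu = 18 * 0.001 = 0.018
v_s = 4.8711732e-05 / 0.018 = 0.00270621 m/s
Check: Re = rho_f * v_s * d / mu = 1000 * 0.00270621 * 2.83e-04 / 0.001 = 0.766 < 1, so Stokes' law applies.

0.00270621 m/s


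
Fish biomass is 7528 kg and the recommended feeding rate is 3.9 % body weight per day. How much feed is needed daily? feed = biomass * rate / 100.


Feeding rate fraction = 3.9% / 100 = 0.039
Daily feed = 7528 kg * 0.039 = 293.592 kg/day

293.592 kg/day


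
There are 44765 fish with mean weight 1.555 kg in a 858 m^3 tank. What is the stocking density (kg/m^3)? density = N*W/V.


Total biomass = 44765 fish * 1.555 kg = 69609.575 kg
Density = total biomass / volume = 69609.575 / 858 = 81.13 kg/m^3

81.13 kg/m^3


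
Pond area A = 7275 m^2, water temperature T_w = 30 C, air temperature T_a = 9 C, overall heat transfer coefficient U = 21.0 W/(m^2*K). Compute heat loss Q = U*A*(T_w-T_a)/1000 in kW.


Temperature difference dT = 30 - 9 = 21 K
Heat loss (W) = U * A * dT = 21.0 * 7275 * 21 = 3208275 W
Convert to kW: 3208275 / 1000 = 3208.275 kW

3208.275 kW


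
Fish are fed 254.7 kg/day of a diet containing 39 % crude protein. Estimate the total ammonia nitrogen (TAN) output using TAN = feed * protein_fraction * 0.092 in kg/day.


Protein in feed = 254.7 * 39/100 = 99.333 kg/day
TAN = protein * 0.092 = 99.333 * 0.092 = 9.138636 kg/day

9.138636 kg/day


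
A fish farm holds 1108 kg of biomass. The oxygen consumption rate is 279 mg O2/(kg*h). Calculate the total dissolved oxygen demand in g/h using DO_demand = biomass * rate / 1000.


Total O2 consumption (mg/h) = 1108 kg * 279 mg/(kg*h) = 309132 mg/h
Convert to g/h: 309132 / 1000 = 309.132 g/h

309.132 g/h
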